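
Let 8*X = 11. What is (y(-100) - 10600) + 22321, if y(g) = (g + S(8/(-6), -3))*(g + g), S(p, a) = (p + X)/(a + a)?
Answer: 571003/18 ≈ 31722.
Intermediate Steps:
X = 11/8 (X = (⅛)*11 = 11/8 ≈ 1.3750)
S(p, a) = (11/8 + p)/(2*a) (S(p, a) = (p + 11/8)/(a + a) = (11/8 + p)/((2*a)) = (11/8 + p)*(1/(2*a)) = (11/8 + p)/(2*a))
y(g) = 2*g*(-1/144 + g) (y(g) = (g + (1/16)*(11 + 8*(8/(-6)))/(-3))*(g + g) = (g + (1/16)*(-⅓)*(11 + 8*(8*(-⅙))))*(2*g) = (g + (1/16)*(-⅓)*(11 + 8*(-4/3)))*(2*g) = (g + (1/16)*(-⅓)*(11 - 32/3))*(2*g) = (g + (1/16)*(-⅓)*(⅓))*(2*g) = (g - 1/144)*(2*g) = (-1/144 + g)*(2*g) = 2*g*(-1/144 + g))
(y(-100) - 10600) + 22321 = ((1/72)*(-100)*(-1 + 144*(-100)) - 10600) + 22321 = ((1/72)*(-100)*(-1 - 14400) - 10600) + 22321 = ((1/72)*(-100)*(-14401) - 10600) + 22321 = (360025/18 - 10600) + 22321 = 169225/18 + 22321 = 571003/18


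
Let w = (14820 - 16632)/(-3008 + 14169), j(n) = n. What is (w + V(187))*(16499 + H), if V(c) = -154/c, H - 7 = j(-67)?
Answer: -180885086/11161 ≈ -16207.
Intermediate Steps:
H = -60 (H = 7 - 67 = -60)
w = -1812/11161 ≈ -0.16235
(w + V(187))*(16499 + H) = (-1812/11161 - 154/187)*(16499 - 60) = (-1812/11161 - 154*1/187)*16439 = (-1812/11161 - 14/17)*16439 = -187058/189737*16439 = -180885086/11161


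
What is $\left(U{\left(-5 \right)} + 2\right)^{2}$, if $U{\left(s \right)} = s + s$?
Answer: $64$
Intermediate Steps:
$U{\left(s \right)} = 2 s$
$\left(U{\left(-5 \right)} + 2\right)^{2} = \left(2 \left(-5\right) + 2\right)^{2} = \left(-10 + 2\right)^{2} = \left(-8\right)^{2} = 64$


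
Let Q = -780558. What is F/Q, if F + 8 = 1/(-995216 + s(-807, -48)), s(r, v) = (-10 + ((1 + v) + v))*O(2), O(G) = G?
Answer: 7963409/776987727708 ≈ 1.0249e-5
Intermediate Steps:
s(r, v) = -18 + 4*v (s(r, v) = (-10 + ((1 + v) + v))*2 = (-10 + (1 + 2*v))*2 = (-9 + 2*v)*2 = -18 + 4*v)
F = -7963409/995426 (F = -8 + 1/(-995216 + (-18 + 4*(-48))) = -8 + 1/(-995216 + (-18 - 192)) = -8 + 1/(-995216 - 210) = -8 + 1/(-995426) = -8 - 1/995426 = -7963409/995426 ≈ -8.0000)
F/Q = -7963409/995426/(-780558) = -7963409/995426*(-1/780558) = 7963409/776987727708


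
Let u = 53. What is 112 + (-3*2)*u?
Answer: -206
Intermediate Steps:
112 + (-3*2)*u = 112 - 3*2*53 = 112 - 6*53 = 112 - 318 = -206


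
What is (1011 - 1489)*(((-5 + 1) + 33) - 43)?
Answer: 6692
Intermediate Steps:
(1011 - 1489)*(((-5 + 1) + 33) - 43) = -478*((-4 + 33) - 43) = -478*(29 - 43) = -478*(-14) = 6692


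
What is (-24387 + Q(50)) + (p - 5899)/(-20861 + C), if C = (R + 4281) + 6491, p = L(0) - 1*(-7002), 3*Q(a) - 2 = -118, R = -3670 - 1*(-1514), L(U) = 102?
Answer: -179456096/7347 ≈ -24426.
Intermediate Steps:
R = -2156 (R = -3670 + 1514 = -2156)
Q(a) = -116/3 (Q(a) = ⅔ + (⅓)*(-118) = ⅔ - 118/3 = -116/3)
p = 7104 (p = 102 - 1*(-7002) = 102 + 7002 = 7104)
C = 8616 (C = (-2156 + 4281) + 6491 = 2125 + 6491 = 8616)
(-24387 + Q(50)) + (p - 5899)/(-20861 + C) = (-24387 - 116/3) + (7104 - 5899)/(-20861 + 8616) = -73277/3 + 1205/(-12245) = -73277/3 + 1205*(-1/12245) = -73277/3 - 241/2449 = -179456096/7347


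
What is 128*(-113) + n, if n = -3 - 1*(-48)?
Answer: -14419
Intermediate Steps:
n = 45 (n = -3 + 48 = 45)
128*(-113) + n = 128*(-113) + 45 = -14464 + 45 = -14419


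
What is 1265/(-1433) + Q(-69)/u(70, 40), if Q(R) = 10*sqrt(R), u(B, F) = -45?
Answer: -1265/1433 - 2*I*sqrt(69)/9 ≈ -0.88276 - 1.8459*I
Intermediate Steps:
1265/(-1433) + Q(-69)/u(70, 40) = 1265/(-1433) + (10*sqrt(-69))/(-45) = 1265*(-1/1433) + (10*(I*sqrt(69)))*(-1/45) = -1265/1433 + (10*I*sqrt(69))*(-1/45) = -1265/1433 - 2*I*sqrt(69)/9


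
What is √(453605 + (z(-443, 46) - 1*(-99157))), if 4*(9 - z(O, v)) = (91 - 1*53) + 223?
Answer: 3*√245647/2 ≈ 743.44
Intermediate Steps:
z(O, v) = -225/4 (z(O, v) = 9 - ((91 - 1*53) + 223)/4 = 9 - ((91 - 53) + 223)/4 = 9 - (38 + 223)/4 = 9 - ¼*261 = 9 - 261/4 = -225/4)
√(453605 + (z(-443, 46) - 1*(-99157))) = √(453605 + (-225/4 - 1*(-99157))) = √(453605 + (-225/4 + 99157)) = √(453605 + 396403/4) = √(2210823/4) = 3*√245647/2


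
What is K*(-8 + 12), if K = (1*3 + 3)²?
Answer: 144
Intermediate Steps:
K = 36 (K = (3 + 3)² = 6² = 36)
K*(-8 + 12) = 36*(-8 + 12) = 36*4 = 144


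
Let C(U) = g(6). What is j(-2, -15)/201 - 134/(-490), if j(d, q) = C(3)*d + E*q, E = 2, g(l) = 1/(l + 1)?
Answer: 6047/49245 ≈ 0.12279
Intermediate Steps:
g(l) = 1/(1 + l)
C(U) = ⅐ (C(U) = 1/(1 + 6) = 1/7 = ⅐)
j(d, q) = 2*q + d/7 (j(d, q) = d/7 + 2*q = 2*q + d/7)
j(-2, -15)/201 - 134/(-490) = (2*(-15) + (⅐)*(-2))/201 - 134/(-490) = (-30 - 2/7)*(1/201) - 134*(-1/490) = -212/7*1/201 + 67/245 = -212/1407 + 67/245 = 6047/49245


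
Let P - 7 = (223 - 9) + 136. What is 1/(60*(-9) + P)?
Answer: -1/183 ≈ -0.0054645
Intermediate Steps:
P = 357 (P = 7 + ((223 - 9) + 136) = 7 + (214 + 136) = 7 + 350 = 357)
1/(60*(-9) + P) = 1/(60*(-9) + 357) = 1/(-540 + 357) = 1/(-183) = -1/183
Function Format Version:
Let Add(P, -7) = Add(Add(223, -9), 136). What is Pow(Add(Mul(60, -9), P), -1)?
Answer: Rational(-1, 183) ≈ -0.0054645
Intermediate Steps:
P = 357 (P = Add(7, Add(Add(223, -9), 136)) = Add(7, Add(214, 136)) = Add(7, 350) = 357)
Pow(Add(Mul(60, -9), P), -1) = Pow(Add(Mul(60, -9), 357), -1) = Pow(Add(-540, 357), -1) = Pow(-183, -1) = Rational(-1, 183)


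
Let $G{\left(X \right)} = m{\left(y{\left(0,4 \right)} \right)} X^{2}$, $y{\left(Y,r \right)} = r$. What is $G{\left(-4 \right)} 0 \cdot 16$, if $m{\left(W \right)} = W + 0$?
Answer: $0$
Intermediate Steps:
$m{\left(W \right)} = W$
$G{\left(X \right)} = 4 X^{2}$
$G{\left(-4 \right)} 0 \cdot 16 = 4 \left(-4\right)^{2} \cdot 0 \cdot 16 = 4 \cdot 16 \cdot 0 \cdot 16 = 64 \cdot 0 \cdot 16 = 0 \cdot 16 = 0$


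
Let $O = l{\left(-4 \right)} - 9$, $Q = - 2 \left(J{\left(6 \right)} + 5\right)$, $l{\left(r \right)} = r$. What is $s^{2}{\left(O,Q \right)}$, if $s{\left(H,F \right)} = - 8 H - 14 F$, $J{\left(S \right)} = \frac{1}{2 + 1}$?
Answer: $\frac{577600}{9} \approx 64178.0$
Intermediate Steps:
$J{\left(S \right)} = \frac{1}{3}$
$Q = - \frac{32}{3}$ ($Q = - 2 \left(\frac{1}{3} + 5\right) = \left(-2\right) \frac{16}{3} = - \frac{32}{3} \approx -10.667$)
$O = -13$ ($O = -4 - 9 = -13$)
$s{\left(H,F \right)} = - 14 F - 8 H$
$s^{2}{\left(O,Q \right)} = \left(\left(-14\right) \left(- \frac{32}{3}\right) - -104\right)^{2} = \left(\frac{448}{3} + 104\right)^{2} = \left(\frac{760}{3}\right)^{2} = \frac{577600}{9}$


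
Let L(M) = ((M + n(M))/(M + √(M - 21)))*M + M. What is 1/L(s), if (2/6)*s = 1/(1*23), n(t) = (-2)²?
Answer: 43447/10322 + 2185*I*√690/15483 ≈ 4.2092 + 3.707*I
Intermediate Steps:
n(t) = 4
s = 3/23 (s = 3/((1*23)) = 3/23 ≈ 0.13043)
L(M) = M + M*(4 + M)/(M + √(-21 + M)) (L(M) = ((M + 4)/(M + √(M - 21)))*M + M = ((4 + M)/(M + √(-21 + M)))*M + M = M*(4 + M)/(M + √(-21 + M)) + M = M + M*(4 + M)/(M + √(-21 + M)))
1/L(s) = 1/(3*(4 + √(-21 + 3/23) + 2*(3/23))/(23*(3/23 + √(-21 + 3/23)))) = 1/(3*(4 + √(-480/23) + 6/23)/(23*(3/23 + √(-480/23)))) = 1/(3*(4 + 4*I*√690/23 + 6/23)/(23*(3/23 + 4*I*√690/23))) = 1/(3*(98/23 + 4*I*√690/23)/(23*(3/23 + 4*I*√690/23))) = 23*(3/23 + 4*I*√690/23)/(3*(98/23 + 4*I*√690/23))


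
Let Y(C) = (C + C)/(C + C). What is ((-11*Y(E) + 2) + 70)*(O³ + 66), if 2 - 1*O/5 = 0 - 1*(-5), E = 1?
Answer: -201849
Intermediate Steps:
Y(C) = 1 (Y(C) = (2*C)/((2*C)) = (2*C)*(1/(2*C)) = 1)
O = -15 (O = 10 - 5*(0 - 1*(-5)) = 10 - 5*(0 + 5) = 10 - 5*5 = 10 - 25 = -15)
((-11*Y(E) + 2) + 70)*(O³ + 66) = ((-11*1 + 2) + 70)*((-15)³ + 66) = ((-11 + 2) + 70)*(-3375 + 66) = (-9 + 70)*(-3309) = 61*(-3309) = -201849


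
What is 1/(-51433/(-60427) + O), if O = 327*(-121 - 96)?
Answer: -60427/4287788060 ≈ -1.4093e-5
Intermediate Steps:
O = -70959 (O = 327*(-217) = -70959)
1/(-51433/(-60427) + O) = 1/(-51433/(-60427) - 70959) = 1/(-51433*(-1/60427) - 70959) = 1/(51433/60427 - 70959) = 1/(-4287788060/60427) = -60427/4287788060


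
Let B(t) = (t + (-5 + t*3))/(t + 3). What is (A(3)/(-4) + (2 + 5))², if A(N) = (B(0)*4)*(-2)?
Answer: 121/9 ≈ 13.444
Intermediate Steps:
B(t) = (-5 + 4*t)/(3 + t) (B(t) = (t + (-5 + 3*t))/(3 + t) = (-5 + 4*t)/(3 + t))
A(N) = 40/3 (A(N) = (((-5 + 4*0)/(3 + 0))*4)*(-2) = (((-5 + 0)/3)*4)*(-2) = (((⅓)*(-5))*4)*(-2) = -5/3*4*(-2) = -20/3*(-2) = 40/3)
(A(3)/(-4) + (2 + 5))² = ((40/3)/(-4) + (2 + 5))² = ((40/3)*(-¼) + 7)² = (-10/3 + 7)² = (11/3)² = 121/9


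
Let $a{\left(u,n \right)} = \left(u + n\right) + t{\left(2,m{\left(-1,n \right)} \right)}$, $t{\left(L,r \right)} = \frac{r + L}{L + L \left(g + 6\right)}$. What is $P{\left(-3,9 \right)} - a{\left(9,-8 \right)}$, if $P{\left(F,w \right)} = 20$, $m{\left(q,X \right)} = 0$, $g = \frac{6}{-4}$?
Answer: $\frac{207}{11} \approx 18.818$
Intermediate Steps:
$g = - \frac{3}{2}$ ($g = 6 \left(- \frac{1}{4}\right) = - \frac{3}{2} \approx -1.5$)
$t{\left(L,r \right)} = \frac{2 \left(L + r\right)}{11 L}$ ($t{\left(L,r \right)} = \frac{r + L}{L + L \left(- \frac{3}{2} + 6\right)} = \frac{L + r}{L + L \frac{9}{2}} = \frac{L + r}{L + \frac{9 L}{2}} = \frac{L + r}{\frac{11}{2} L} = \left(L + r\right) \frac{2}{11 L} = \frac{2 \left(L + r\right)}{11 L}$)
$a{\left(u,n \right)} = \frac{2}{11} + n + u$ ($a{\left(u,n \right)} = \left(u + n\right) + \frac{2 \left(2 + 0\right)}{11 \cdot 2} = \left(n + u\right) + \frac{2}{11} \cdot \frac{1}{2} \cdot 2 = \left(n + u\right) + \frac{2}{11} = \frac{2}{11} + n + u$)
$P{\left(-3,9 \right)} - a{\left(9,-8 \right)} = 20 - \left(\frac{2}{11} - 8 + 9\right) = 20 - \frac{13}{11} = \frac{207}{11}$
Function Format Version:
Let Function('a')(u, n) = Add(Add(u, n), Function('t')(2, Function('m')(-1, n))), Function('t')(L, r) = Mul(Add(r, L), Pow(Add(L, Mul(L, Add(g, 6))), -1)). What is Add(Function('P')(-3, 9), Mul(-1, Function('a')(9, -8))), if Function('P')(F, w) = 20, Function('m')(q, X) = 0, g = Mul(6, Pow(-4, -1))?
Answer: Rational(207, 11) ≈ 18.818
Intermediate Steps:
g = Rational(-3, 2) (g = Mul(6, Rational(-1, 4)) = Rational(-3, 2) ≈ -1.5000)
Function('t')(L, r) = Mul(Rational(2, 11), Pow(L, -1), Add(L, r)) (Function('t')(L, r) = Mul(Add(r, L), Pow(Add(L, Mul(L, Add(Rational(-3, 2), 6))), -1)) = Mul(Add(L, r), Pow(Add(L, Mul(L, Rational(9, 2))), -1)) = Mul(Add(L, r), Pow(Add(L, Mul(Rational(9, 2), L)), -1)) = Mul(Add(L, r), Pow(Mul(Rational(11, 2), L), -1)) = Mul(Add(L, r), Mul(Rational(2, 11), Pow(L, -1))) = Mul(Rational(2, 11), Pow(L, -1), Add(L, r)))
Function('a')(u, n) = Add(Rational(2, 11), n, u) (Function('a')(u, n) = Add(Add(u, n), Mul(Rational(2, 11), Pow(2, -1), Add(2, 0))) = Add(Add(n, u), Mul(Rational(2, 11), Rational(1, 2), 2)) = Add(Add(n, u), Rational(2, 11)) = Add(Rational(2, 11), n, u))
Add(Function('P')(-3, 9), Mul(-1, Function('a')(9, -8))) = Add(20, Mul(-1, Add(Rational(2, 11), -8, 9))) = Add(20, Mul(-1, Rational(13, 11))) = Add(20, Rational(-13, 11)) = Rational(207, 11)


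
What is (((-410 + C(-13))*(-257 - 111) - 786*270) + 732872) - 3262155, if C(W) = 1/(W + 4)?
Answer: -23315239/9 ≈ -2.5906e+6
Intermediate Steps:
C(W) = 1/(4 + W)
(((-410 + C(-13))*(-257 - 111) - 786*270) + 732872) - 3262155 = (((-410 + 1/(4 - 13))*(-257 - 111) - 786*270) + 732872) - 3262155 = (((-410 + 1/(-9))*(-368) - 212220) + 732872) - 3262155 = (((-410 - ⅑)*(-368) - 212220) + 732872) - 3262155 = ((-3691/9*(-368) - 212220) + 732872) - 3262155 = ((1358288/9 - 212220) + 732872) - 3262155 = (-551692/9 + 732872) - 3262155 = 6044156/9 - 3262155 = -23315239/9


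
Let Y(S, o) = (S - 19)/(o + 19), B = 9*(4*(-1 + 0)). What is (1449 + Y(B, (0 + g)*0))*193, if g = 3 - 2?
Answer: 5302868/19 ≈ 2.7910e+5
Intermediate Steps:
g = 1
B = -36 (B = 9*(4*(-1)) = 9*(-4) = -36)
Y(S, o) = (-19 + S)/(19 + o)
(1449 + Y(B, (0 + g)*0))*193 = (1449 + (-19 - 36)/(19 + (0 + 1)*0))*193 = (1449 - 55/(19 + 1*0))*193 = (1449 - 55/(19 + 0))*193 = (1449 - 55/19)*193 = (27476/19)*193 = 5302868/19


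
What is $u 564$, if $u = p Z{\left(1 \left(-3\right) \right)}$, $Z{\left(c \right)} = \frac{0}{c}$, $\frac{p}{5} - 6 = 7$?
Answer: $0$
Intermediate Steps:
$p = 65$ ($p = 30 + 5 \cdot 7 = 30 + 35 = 65$)
$Z{\left(c \right)} = 0$
$u = 0$ ($u = 65 \cdot 0 = 0$)
$u 564 = 0 \cdot 564 = 0$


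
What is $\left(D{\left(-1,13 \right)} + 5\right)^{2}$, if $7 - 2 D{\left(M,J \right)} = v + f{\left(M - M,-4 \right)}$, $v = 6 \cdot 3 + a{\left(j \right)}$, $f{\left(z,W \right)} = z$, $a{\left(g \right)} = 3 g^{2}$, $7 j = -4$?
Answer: $\frac{9409}{9604} \approx 0.9797$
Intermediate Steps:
$j = - \frac{4}{7}$ ($j = \frac{1}{7} \left(-4\right) = - \frac{4}{7} \approx -0.57143$)
$v = \frac{930}{49}$ ($v = 6 \cdot 3 + 3 \left(- \frac{4}{7}\right)^{2} = 18 + 3 \cdot \frac{16}{49} = 18 + \frac{48}{49} = \frac{930}{49} \approx 18.98$)
$D{\left(M,J \right)} = - \frac{587}{98}$ ($D{\left(M,J \right)} = \frac{7}{2} - \frac{\frac{930}{49} + \left(M - M\right)}{2} = \frac{7}{2} - \frac{\frac{930}{49} + 0}{2} = \frac{7}{2} - \frac{465}{49} = - \frac{587}{98}$)
$\left(D{\left(-1,13 \right)} + 5\right)^{2} = \left(- \frac{587}{98} + 5\right)^{2} = \left(- \frac{97}{98}\right)^{2} = \frac{9409}{9604}$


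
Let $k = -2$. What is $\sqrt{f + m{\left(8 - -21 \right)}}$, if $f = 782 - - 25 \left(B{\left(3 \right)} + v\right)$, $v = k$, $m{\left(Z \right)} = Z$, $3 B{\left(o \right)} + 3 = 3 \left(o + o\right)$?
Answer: $\sqrt{886} \approx 29.766$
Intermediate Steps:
$B{\left(o \right)} = -1 + 2 o$ ($B{\left(o \right)} = -1 + \frac{3 \left(o + o\right)}{3} = -1 + \frac{3 \cdot 2 o}{3} = -1 + \frac{6 o}{3} = -1 + 2 o$)
$v = -2$
$f = 857$ ($f = 782 - - 25 \left(\left(-1 + 2 \cdot 3\right) - 2\right) = 782 - - 25 \left(\left(-1 + 6\right) - 2\right) = 782 - - 25 \left(5 - 2\right) = 782 - \left(-25\right) 3 = 782 - -75 = 782 + 75 = 857$)
$\sqrt{f + m{\left(8 - -21 \right)}} = \sqrt{857 + \left(8 - -21\right)} = \sqrt{857 + \left(8 + 21\right)} = \sqrt{857 + 29} = \sqrt{886}$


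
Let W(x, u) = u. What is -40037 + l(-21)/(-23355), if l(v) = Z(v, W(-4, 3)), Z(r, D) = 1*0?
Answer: -40037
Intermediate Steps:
Z(r, D) = 0
l(v) = 0
-40037 + l(-21)/(-23355) = -40037 + 0/(-23355) = -40037 + 0*(-1/23355) = -40037 + 0 = -40037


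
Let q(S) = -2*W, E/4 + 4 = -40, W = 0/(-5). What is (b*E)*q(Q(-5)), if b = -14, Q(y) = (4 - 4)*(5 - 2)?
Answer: 0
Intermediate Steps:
Q(y) = 0 (Q(y) = 0*3 = 0)
W = 0 (W = 0*(-1/5) = 0)
E = -176 (E = -16 + 4*(-40) = -16 - 160 = -176)
q(S) = 0 (q(S) = -2*0 = 0)
(b*E)*q(Q(-5)) = -14*(-176)*0 = 2464*0 = 0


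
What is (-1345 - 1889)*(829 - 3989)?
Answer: 10219440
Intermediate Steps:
(-1345 - 1889)*(829 - 3989) = -3234*(-3160) = 10219440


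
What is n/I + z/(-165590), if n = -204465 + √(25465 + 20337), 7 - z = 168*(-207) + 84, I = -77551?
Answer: 31166417201/12841670090 - √45802/77551 ≈ 2.4242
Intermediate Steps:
z = 34699 (z = 7 - (168*(-207) + 84) = 7 - (-34776 + 84) = 7 - 1*(-34692) = 7 + 34692 = 34699)
n = -204465 + √45802 ≈ -2.0425e+5
n/I + z/(-165590) = (-204465 + √45802)/(-77551) + 34699/(-165590) = (-204465 + √45802)*(-1/77551) + 34699*(-1/165590) = (204465/77551 - √45802/77551) - 34699/165590 = 31166417201/12841670090 - √45802/77551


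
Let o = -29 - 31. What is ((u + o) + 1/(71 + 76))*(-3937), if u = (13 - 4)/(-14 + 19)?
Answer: 168393364/735 ≈ 2.2911e+5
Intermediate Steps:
o = -60
u = 9/5 ≈ 1.8000
((u + o) + 1/(71 + 76))*(-3937) = ((9/5 - 60) + 1/(71 + 76))*(-3937) = (-291/5 + 1/147)*(-3937) = -42772/735*(-3937) = 168393364/735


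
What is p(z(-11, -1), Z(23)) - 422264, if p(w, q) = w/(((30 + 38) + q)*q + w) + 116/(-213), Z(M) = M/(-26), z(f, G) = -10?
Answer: -843568993916/1997727 ≈ -4.2226e+5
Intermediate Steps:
Z(M) = -M/26 (Z(M) = M*(-1/26) = -M/26)
p(w, q) = -116/213 + w/(w + q*(68 + q)) (p(w, q) = w/((68 + q)*q + w) + 116*(-1/213) = w/(q*(68 + q) + w) - 116/213 = w/(w + q*(68 + q)) - 116/213 = -116/213 + w/(w + q*(68 + q)))
p(z(-11, -1), Z(23)) - 422264 = (-(-3944)*23/13 - 116*(-1/26*23)**2 + 97*(-10))/(213*(-10 + (-1/26*23)**2 + 68*(-1/26*23))) - 422264 = (-7888*(-23/26) - 116*(-23/26)**2 - 970)/(213*(-10 + (-23/26)**2 + 68*(-23/26))) - 422264 = (90712/13 - 116*529/676 - 970)/(213*(-10 + 529/676 - 782/13)) - 422264 = (90712/13 - 15341/169 - 970)/(213*(-46895/676)) - 422264 = (1/213)*(-676/46895)*(999985/169) - 422264 = -799988/1997727 - 422264 = -843568993916/1997727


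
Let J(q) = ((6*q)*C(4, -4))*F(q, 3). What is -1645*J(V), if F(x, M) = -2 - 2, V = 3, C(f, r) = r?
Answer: -473760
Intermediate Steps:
F(x, M) = -4
J(q) = 96*q (J(q) = ((6*q)*(-4))*(-4) = -24*q*(-4) = 96*q)
-1645*J(V) = -157920*3 = -1645*288 = -473760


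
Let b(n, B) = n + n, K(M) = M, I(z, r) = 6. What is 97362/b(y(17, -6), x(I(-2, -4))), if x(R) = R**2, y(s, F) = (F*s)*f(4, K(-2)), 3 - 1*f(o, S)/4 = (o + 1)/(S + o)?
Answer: -16227/68 ≈ -238.63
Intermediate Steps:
f(o, S) = 12 - 4*(1 + o)/(S + o) (f(o, S) = 12 - 4*(o + 1)/(S + o) = 12 - 4*(1 + o)/(S + o))
y(s, F) = 2*F*s (y(s, F) = (F*s)*(4*(-1 + 2*4 + 3*(-2))/(-2 + 4)) = (F*s)*(4*(-1 + 8 - 6)/2) = (F*s)*(4*(1/2)*1) = (F*s)*2 = 2*F*s)
b(n, B) = 2*n
97362/b(y(17, -6), x(I(-2, -4))) = 97362/((2*(2*(-6)*17))) = 97362/((2*(-204))) = 97362/(-408) = 97362*(-1/408) = -16227/68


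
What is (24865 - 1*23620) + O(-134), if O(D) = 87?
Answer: 1332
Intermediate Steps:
(24865 - 1*23620) + O(-134) = (24865 - 1*23620) + 87 = (24865 - 23620) + 87 = 1245 + 87 = 1332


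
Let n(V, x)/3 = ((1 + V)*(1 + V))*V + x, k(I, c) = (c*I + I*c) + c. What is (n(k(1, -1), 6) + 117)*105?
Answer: 10395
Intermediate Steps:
k(I, c) = c + 2*I*c (k(I, c) = (I*c + I*c) + c = 2*I*c + c = c + 2*I*c)
n(V, x) = 3*x + 3*V*(1 + V)² (n(V, x) = 3*(((1 + V)*(1 + V))*V + x) = 3*((1 + V)²*V + x) = 3*(V*(1 + V)² + x) = 3*(x + V*(1 + V)²) = 3*x + 3*V*(1 + V)²)
(n(k(1, -1), 6) + 117)*105 = ((3*6 + 3*(-(1 + 2*1))*(1 - (1 + 2*1))²) + 117)*105 = ((18 + 3*(-(1 + 2))*(1 - (1 + 2))²) + 117)*105 = ((18 + 3*(-1*3)*(1 - 1*3)²) + 117)*105 = ((18 + 3*(-3)*(1 - 3)²) + 117)*105 = ((18 + 3*(-3)*(-2)²) + 117)*105 = ((18 + 3*(-3)*4) + 117)*105 = ((18 - 36) + 117)*105 = (-18 + 117)*105 = 99*105 = 10395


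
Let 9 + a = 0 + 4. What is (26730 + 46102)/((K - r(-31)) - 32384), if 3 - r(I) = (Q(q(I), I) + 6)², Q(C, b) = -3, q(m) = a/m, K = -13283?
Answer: -72832/45661 ≈ -1.5951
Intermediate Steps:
a = -5 (a = -9 + (0 + 4) = -9 + 4 = -5)
q(m) = -5/m
r(I) = -6 (r(I) = 3 - (-3 + 6)² = 3 - 1*3² = 3 - 1*9 = 3 - 9 = -6)
(26730 + 46102)/((K - r(-31)) - 32384) = (26730 + 46102)/((-13283 - 1*(-6)) - 32384) = 72832/((-13283 + 6) - 32384) = 72832/(-13277 - 32384) = 72832/(-45661) = 72832*(-1/45661) = -72832/45661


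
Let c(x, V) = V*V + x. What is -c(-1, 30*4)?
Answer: -14399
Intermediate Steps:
c(x, V) = x + V² (c(x, V) = V² + x = x + V²)
-c(-1, 30*4) = -(-1 + (30*4)²) = -(-1 + 120²) = -(-1 + 14400) = -1*14399 = -14399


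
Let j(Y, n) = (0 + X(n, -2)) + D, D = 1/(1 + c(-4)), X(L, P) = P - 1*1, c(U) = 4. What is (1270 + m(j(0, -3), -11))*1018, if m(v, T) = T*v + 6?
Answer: 6651612/5 ≈ 1.3303e+6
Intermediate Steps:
X(L, P) = -1 + P (X(L, P) = P - 1 = -1 + P)
D = ⅕ (D = 1/(1 + 4) = 1/5 = ⅕ ≈ 0.20000)
j(Y, n) = -14/5 (j(Y, n) = (0 + (-1 - 2)) + ⅕ = (0 - 3) + ⅕ = -3 + ⅕ = -14/5)
m(v, T) = 6 + T*v
(1270 + m(j(0, -3), -11))*1018 = (1270 + (6 - 11*(-14/5)))*1018 = (1270 + (6 + 154/5))*1018 = (1270 + 184/5)*1018 = (6534/5)*1018 = 6651612/5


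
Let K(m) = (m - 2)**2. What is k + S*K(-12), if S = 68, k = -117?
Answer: 13211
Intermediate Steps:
K(m) = (-2 + m)**2
k + S*K(-12) = -117 + 68*(-2 - 12)**2 = -117 + 68*(-14)**2 = -117 + 68*196 = -117 + 13328 = 13211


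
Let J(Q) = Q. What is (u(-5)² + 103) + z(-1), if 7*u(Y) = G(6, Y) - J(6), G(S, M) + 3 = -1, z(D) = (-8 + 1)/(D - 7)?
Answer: 41519/392 ≈ 105.92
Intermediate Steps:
z(D) = -7/(-7 + D)
G(S, M) = -4 (G(S, M) = -3 - 1 = -4)
u(Y) = -10/7 (u(Y) = (-4 - 1*6)/7 = (-4 - 6)/7 = (⅐)*(-10) = -10/7)
(u(-5)² + 103) + z(-1) = ((-10/7)² + 103) - 7/(-7 - 1) = (100/49 + 103) - 7/(-8) = 5147/49 - 7*(-⅛) = 5147/49 + 7/8 = 41519/392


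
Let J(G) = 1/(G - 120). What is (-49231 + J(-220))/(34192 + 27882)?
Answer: -16738541/21105160 ≈ -0.79310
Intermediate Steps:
J(G) = 1/(-120 + G)
(-49231 + J(-220))/(34192 + 27882) = (-49231 + 1/(-120 - 220))/(34192 + 27882) = (-49231 + 1/(-340))/62074 = (-49231 - 1/340)*(1/62074) = -16738541/340*1/62074 = -16738541/21105160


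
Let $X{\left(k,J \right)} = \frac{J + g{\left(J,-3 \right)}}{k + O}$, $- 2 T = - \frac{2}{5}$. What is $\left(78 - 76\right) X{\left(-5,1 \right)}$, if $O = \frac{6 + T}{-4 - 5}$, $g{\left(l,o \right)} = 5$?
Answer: $- \frac{135}{64} \approx -2.1094$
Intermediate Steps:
$T = \frac{1}{5}$ ($T = - \frac{\left(-2\right) \frac{1}{5}}{2} = \left(- \frac{1}{2}\right) \left(- \frac{2}{5}\right) = \frac{1}{5} \approx 0.2$)
$O = - \frac{31}{45}$ ($O = \frac{6 + \frac{1}{5}}{-4 - 5} = \frac{31}{5 \left(-9\right)} = \frac{31}{5} \left(- \frac{1}{9}\right) = - \frac{31}{45} \approx -0.68889$)
$X{\left(k,J \right)} = \frac{5 + J}{- \frac{31}{45} + k}$ ($X{\left(k,J \right)} = \frac{J + 5}{k - \frac{31}{45}} = \frac{5 + J}{- \frac{31}{45} + k}$)
$\left(78 - 76\right) X{\left(-5,1 \right)} = \left(78 - 76\right) \frac{45 \left(5 + 1\right)}{-31 + 45 \left(-5\right)} = 2 \cdot 45 \frac{1}{-31 - 225} \cdot 6 = 2 \cdot 45 \frac{1}{-256} \cdot 6 = 2 \cdot 45 \left(- \frac{1}{256}\right) 6 = 2 \left(- \frac{135}{128}\right) = - \frac{135}{64}$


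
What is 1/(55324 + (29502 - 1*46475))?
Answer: 1/38351 ≈ 2.6075e-5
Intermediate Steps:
1/(55324 + (29502 - 1*46475)) = 1/(55324 + (29502 - 46475)) = 1/(55324 - 16973) = 1/38351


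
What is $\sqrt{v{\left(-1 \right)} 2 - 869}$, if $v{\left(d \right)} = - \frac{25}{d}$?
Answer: $3 i \sqrt{91} \approx 28.618 i$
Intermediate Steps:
$\sqrt{v{\left(-1 \right)} 2 - 869} = \sqrt{- \frac{25}{-1} \cdot 2 - 869} = \sqrt{\left(-25\right) \left(-1\right) 2 - 869} = \sqrt{25 \cdot 2 - 869} = \sqrt{50 - 869} = \sqrt{-819} = 3 i \sqrt{91}$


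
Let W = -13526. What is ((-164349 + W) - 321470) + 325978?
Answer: -173367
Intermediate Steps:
((-164349 + W) - 321470) + 325978 = ((-164349 - 13526) - 321470) + 325978 = (-177875 - 321470) + 325978 = -499345 + 325978 = -173367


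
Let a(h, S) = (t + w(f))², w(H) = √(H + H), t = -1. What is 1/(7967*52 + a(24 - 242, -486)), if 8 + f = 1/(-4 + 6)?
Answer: I/(2*(√15 + 207135*I)) ≈ 2.4139e-6 + 4.5135e-11*I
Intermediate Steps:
f = -15/2 (f = -8 + 1/(-4 + 6) = -8 + 1/2 = -8 + ½ = -15/2 ≈ -7.5000)
w(H) = √2*√H (w(H) = √(2*H) = √2*√H)
a(h, S) = (-1 + I*√15)² (a(h, S) = (-1 + √2*√(-15/2))² = (-1 + √2*(I*√30/2))² = (-1 + I*√15)²)
1/(7967*52 + a(24 - 242, -486)) = 1/(7967*52 + (1 - I*√15)²) = 1/(414284 + (1 - I*√15)²)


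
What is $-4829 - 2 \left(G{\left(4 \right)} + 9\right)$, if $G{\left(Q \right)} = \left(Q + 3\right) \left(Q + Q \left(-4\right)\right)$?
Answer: $-4679$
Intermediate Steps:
$G{\left(Q \right)} = - 3 Q \left(3 + Q\right)$ ($G{\left(Q \right)} = \left(3 + Q\right) \left(Q - 4 Q\right) = \left(3 + Q\right) \left(- 3 Q\right) = - 3 Q \left(3 + Q\right)$)
$-4829 - 2 \left(G{\left(4 \right)} + 9\right) = -4829 - 2 \left(\left(-3\right) 4 \left(3 + 4\right) + 9\right) = -4829 - 2 \left(\left(-3\right) 4 \cdot 7 + 9\right) = -4829 - 2 \left(-84 + 9\right) = -4829 - -150 = -4829 + 150 = -4679$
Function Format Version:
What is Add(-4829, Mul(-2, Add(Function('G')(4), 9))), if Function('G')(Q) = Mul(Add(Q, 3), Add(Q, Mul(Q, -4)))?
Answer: -4679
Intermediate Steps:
Function('G')(Q) = Mul(-3, Q, Add(3, Q)) (Function('G')(Q) = Mul(Add(3, Q), Add(Q, Mul(-4, Q))) = Mul(Add(3, Q), Mul(-3, Q)) = Mul(-3, Q, Add(3, Q)))
Add(-4829, Mul(-2, Add(Function('G')(4), 9))) = Add(-4829, Mul(-2, Add(Mul(-3, 4, Add(3, 4)), 9))) = Add(-4829, Mul(-2, Add(Mul(-3, 4, 7), 9))) = Add(-4829, Mul(-2, Add(-84, 9))) = Add(-4829, Mul(-2, -75)) = Add(-4829, 150) = -4679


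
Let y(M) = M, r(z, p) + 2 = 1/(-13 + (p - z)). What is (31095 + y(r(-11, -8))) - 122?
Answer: 309709/10 ≈ 30971.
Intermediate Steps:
r(z, p) = -2 + 1/(-13 + p - z) (r(z, p) = -2 + 1/(-13 + (p - z)) = -2 + 1/(-13 + p - z))
(31095 + y(r(-11, -8))) - 122 = (31095 + (-27 - 2*(-11) + 2*(-8))/(13 - 11 - 1*(-8))) - 122 = (31095 + (-27 + 22 - 16)/(13 - 11 + 8)) - 122 = (31095 - 21/10) - 122 = 310929/10 - 122 = 309709/10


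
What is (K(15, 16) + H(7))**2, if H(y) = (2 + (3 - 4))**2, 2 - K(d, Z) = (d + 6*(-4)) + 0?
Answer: 144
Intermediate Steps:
K(d, Z) = 26 - d (K(d, Z) = 2 - ((d + 6*(-4)) + 0) = 2 - ((d - 24) + 0) = 2 - ((-24 + d) + 0) = 2 - (-24 + d) = 2 + (24 - d) = 26 - d)
H(y) = 1 (H(y) = (2 - 1)**2 = 1**2 = 1)
(K(15, 16) + H(7))**2 = ((26 - 1*15) + 1)**2 = ((26 - 15) + 1)**2 = (11 + 1)**2 = 12**2 = 144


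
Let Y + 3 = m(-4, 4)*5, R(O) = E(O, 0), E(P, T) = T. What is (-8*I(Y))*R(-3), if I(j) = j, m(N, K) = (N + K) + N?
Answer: 0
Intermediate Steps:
m(N, K) = K + 2*N (m(N, K) = (K + N) + N = K + 2*N)
R(O) = 0
Y = -23 (Y = -3 + (4 + 2*(-4))*5 = -3 + (4 - 8)*5 = -3 - 4*5 = -3 - 20 = -23)
(-8*I(Y))*R(-3) = -8*(-23)*0 = 184*0 = 0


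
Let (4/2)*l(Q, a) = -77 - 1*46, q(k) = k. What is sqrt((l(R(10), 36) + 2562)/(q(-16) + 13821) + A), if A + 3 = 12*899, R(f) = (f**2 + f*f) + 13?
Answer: 3*sqrt(913519341790)/27610 ≈ 103.85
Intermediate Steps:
R(f) = 13 + 2*f**2 (R(f) = (f**2 + f**2) + 13 = 2*f**2 + 13 = 13 + 2*f**2)
l(Q, a) = -123/2 (l(Q, a) = (-77 - 1*46)/2 = (-77 - 46)/2 = (1/2)*(-123) = -123/2)
A = 10785 (A = -3 + 12*899 = -3 + 10788 = 10785)
sqrt((l(R(10), 36) + 2562)/(q(-16) + 13821) + A) = sqrt((-123/2 + 2562)/(-16 + 13821) + 10785) = sqrt((5001/2)/13805 + 10785) = sqrt((5001/2)*(1/13805) + 10785) = sqrt(5001/27610 + 10785) = sqrt(297778851/27610) = 3*sqrt(913519341790)/27610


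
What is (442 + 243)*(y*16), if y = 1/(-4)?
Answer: -2740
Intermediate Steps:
y = -¼ ≈ -0.25000
(442 + 243)*(y*16) = (442 + 243)*(-¼*16) = 685*(-4) = -2740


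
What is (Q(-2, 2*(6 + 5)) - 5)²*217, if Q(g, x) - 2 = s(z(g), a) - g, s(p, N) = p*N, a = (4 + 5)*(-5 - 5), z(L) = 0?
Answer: 217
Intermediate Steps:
a = -90 (a = 9*(-10) = -90)
s(p, N) = N*p
Q(g, x) = 2 - g (Q(g, x) = 2 + (-90*0 - g) = 2 + (0 - g) = 2 - g)
(Q(-2, 2*(6 + 5)) - 5)²*217 = ((2 - 1*(-2)) - 5)²*217 = ((2 + 2) - 5)²*217 = (4 - 5)²*217 = (-1)²*217 = 1*217 = 217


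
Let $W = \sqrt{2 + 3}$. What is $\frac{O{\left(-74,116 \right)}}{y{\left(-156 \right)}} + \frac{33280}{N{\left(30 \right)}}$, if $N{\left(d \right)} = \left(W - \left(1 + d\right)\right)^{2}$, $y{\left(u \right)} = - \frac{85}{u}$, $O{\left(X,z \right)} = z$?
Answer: $\frac{1204450416}{4855285} + \frac{128960 \sqrt{5}}{57121} \approx 253.12$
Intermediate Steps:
$W = \sqrt{5} \approx 2.2361$
$N{\left(d \right)} = \left(-1 + \sqrt{5} - d\right)^{2}$ ($N{\left(d \right)} = \left(\sqrt{5} - \left(1 + d\right)\right)^{2} = \left(-1 + \sqrt{5} - d\right)^{2}$)
$\frac{O{\left(-74,116 \right)}}{y{\left(-156 \right)}} + \frac{33280}{N{\left(30 \right)}} = \frac{116}{\left(-85\right) \frac{1}{-156}} + \frac{33280}{\left(1 + 30 - \sqrt{5}\right)^{2}} = \frac{116}{\left(-85\right) \left(- \frac{1}{156}\right)} + \frac{33280}{\left(31 - \sqrt{5}\right)^{2}} = \frac{116}{\frac{85}{156}} + \frac{33280}{\left(31 - \sqrt{5}\right)^{2}} = 116 \cdot \frac{156}{85} + \frac{33280}{\left(31 - \sqrt{5}\right)^{2}} = \frac{18096}{85} + \frac{33280}{\left(31 - \sqrt{5}\right)^{2}}$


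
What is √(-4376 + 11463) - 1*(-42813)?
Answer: 42813 + √7087 ≈ 42897.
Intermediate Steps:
√(-4376 + 11463) - 1*(-42813) = √7087 + 42813 = 42813 + √7087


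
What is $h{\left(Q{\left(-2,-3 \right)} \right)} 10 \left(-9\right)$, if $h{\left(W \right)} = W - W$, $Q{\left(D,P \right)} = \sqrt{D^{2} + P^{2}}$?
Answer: $0$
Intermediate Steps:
$h{\left(W \right)} = 0$
$h{\left(Q{\left(-2,-3 \right)} \right)} 10 \left(-9\right) = 0 \cdot 10 \left(-9\right) = 0 \left(-9\right) = 0$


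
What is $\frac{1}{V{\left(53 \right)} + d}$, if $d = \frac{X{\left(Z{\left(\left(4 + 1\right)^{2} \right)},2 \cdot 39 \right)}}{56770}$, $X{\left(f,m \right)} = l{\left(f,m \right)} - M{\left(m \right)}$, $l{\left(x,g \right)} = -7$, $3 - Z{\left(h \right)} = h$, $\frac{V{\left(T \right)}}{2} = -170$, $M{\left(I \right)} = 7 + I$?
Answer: $- \frac{28385}{9650946} \approx -0.0029412$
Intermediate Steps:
$V{\left(T \right)} = -340$ ($V{\left(T \right)} = 2 \left(-170\right) = -340$)
$Z{\left(h \right)} = 3 - h$
$X{\left(f,m \right)} = -14 - m$ ($X{\left(f,m \right)} = -7 - \left(7 + m\right) = -14 - m$)
$d = - \frac{46}{28385}$ ($d = \frac{-14 - 2 \cdot 39}{56770} = \left(-14 - 78\right) \frac{1}{56770} = \left(-92\right) \frac{1}{56770} = - \frac{46}{28385} \approx -0.0016206$)
$\frac{1}{V{\left(53 \right)} + d} = \frac{1}{-340 - \frac{46}{28385}} = \frac{1}{- \frac{9650946}{28385}} = - \frac{28385}{9650946}$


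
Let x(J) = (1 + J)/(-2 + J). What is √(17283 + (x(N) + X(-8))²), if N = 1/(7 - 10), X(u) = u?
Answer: √850231/7 ≈ 131.73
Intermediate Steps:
N = -⅓ (N = 1/(-3) = -⅓ ≈ -0.33333)
x(J) = (1 + J)/(-2 + J)
√(17283 + (x(N) + X(-8))²) = √(17283 + ((1 - ⅓)/(-2 - ⅓) - 8)²) = √(17283 + ((⅔)/(-7/3) - 8)²) = √(17283 + (-3/7*⅔ - 8)²) = √(17283 + (-2/7 - 8)²) = √(17283 + (-58/7)²) = √(17283 + 3364/49) = √(850231/49) = √850231/7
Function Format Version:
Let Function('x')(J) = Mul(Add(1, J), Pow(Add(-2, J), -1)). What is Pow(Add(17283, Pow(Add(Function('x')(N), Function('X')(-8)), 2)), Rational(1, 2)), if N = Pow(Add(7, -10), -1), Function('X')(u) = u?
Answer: Mul(Rational(1, 7), Pow(850231, Rational(1, 2))) ≈ 131.73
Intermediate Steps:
N = Rational(-1, 3) (N = Pow(-3, -1) = Rational(-1, 3) ≈ -0.33333)
Function('x')(J) = Mul(Pow(Add(-2, J), -1), Add(1, J))
Pow(Add(17283, Pow(Add(Function('x')(N), Function('X')(-8)), 2)), Rational(1, 2)) = Pow(Add(17283, Pow(Add(Mul(Pow(Add(-2, Rational(-1, 3)), -1), Add(1, Rational(-1, 3))), -8), 2)), Rational(1, 2)) = Pow(Add(17283, Pow(Add(Mul(Pow(Rational(-7, 3), -1), Rational(2, 3)), -8), 2)), Rational(1, 2)) = Pow(Add(17283, Pow(Add(Mul(Rational(-3, 7), Rational(2, 3)), -8), 2)), Rational(1, 2)) = Pow(Add(17283, Pow(Add(Rational(-2, 7), -8), 2)), Rational(1, 2)) = Pow(Add(17283, Pow(Rational(-58, 7), 2)), Rational(1, 2)) = Pow(Add(17283, Rational(3364, 49)), Rational(1, 2)) = Pow(Rational(850231, 49), Rational(1, 2)) = Mul(Rational(1, 7), Pow(850231, Rational(1, 2)))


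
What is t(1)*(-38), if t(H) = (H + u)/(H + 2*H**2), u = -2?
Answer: 38/3 ≈ 12.667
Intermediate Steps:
t(H) = (-2 + H)/(H + 2*H**2) (t(H) = (H - 2)/(H + 2*H**2) = (-2 + H)/(H + 2*H**2))
t(1)*(-38) = ((-2 + 1)/(1*(1 + 2*1)))*(-38) = (1*(-1)/(1 + 2))*(-38) = (1*(-1)/3)*(-38) = (1*(1/3)*(-1))*(-38) = -1/3*(-38) = 38/3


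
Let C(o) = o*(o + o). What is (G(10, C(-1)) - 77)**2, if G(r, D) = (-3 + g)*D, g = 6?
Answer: 5041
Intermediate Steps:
C(o) = 2*o**2 (C(o) = o*(2*o) = 2*o**2)
G(r, D) = 3*D (G(r, D) = (-3 + 6)*D = 3*D)
(G(10, C(-1)) - 77)**2 = (3*(2*(-1)**2) - 77)**2 = (3*(2*1) - 77)**2 = (3*2 - 77)**2 = (6 - 77)**2 = (-71)**2 = 5041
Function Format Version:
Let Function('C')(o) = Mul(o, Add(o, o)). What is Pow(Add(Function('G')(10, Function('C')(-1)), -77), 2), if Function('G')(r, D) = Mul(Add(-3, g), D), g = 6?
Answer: 5041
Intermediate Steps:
Function('C')(o) = Mul(2, Pow(o, 2)) (Function('C')(o) = Mul(o, Mul(2, o)) = Mul(2, Pow(o, 2)))
Function('G')(r, D) = Mul(3, D) (Function('G')(r, D) = Mul(Add(-3, 6), D) = Mul(3, D))
Pow(Add(Function('G')(10, Function('C')(-1)), -77), 2) = Pow(Add(Mul(3, Mul(2, Pow(-1, 2))), -77), 2) = Pow(Add(Mul(3, Mul(2, 1)), -77), 2) = Pow(Add(Mul(3, 2), -77), 2) = Pow(Add(6, -77), 2) = Pow(-71, 2) = 5041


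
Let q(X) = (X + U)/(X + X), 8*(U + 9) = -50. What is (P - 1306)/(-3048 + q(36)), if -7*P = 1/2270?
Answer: 2988337104/6973652245 ≈ 0.42852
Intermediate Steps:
U = -61/4 (U = -9 + (⅛)*(-50) = -9 - 25/4 = -61/4 ≈ -15.250)
q(X) = (-61/4 + X)/(2*X) (q(X) = (X - 61/4)/(X + X) = (-61/4 + X)/((2*X)) = (-61/4 + X)*(1/(2*X)) = (-61/4 + X)/(2*X))
P = -1/15890 (P = -⅐/2270 = -⅐*1/2270 = -1/15890 ≈ -6.2933e-5)
(P - 1306)/(-3048 + q(36)) = (-1/15890 - 1306)/(-3048 + (⅛)*(-61 + 4*36)/36) = -20752341/(15890*(-3048 + (⅛)*(1/36)*(-61 + 144))) = -20752341/(15890*(-3048 + (⅛)*(1/36)*83)) = -20752341/(15890*(-3048 + 83/288)) = -20752341/(15890*(-877741/288)) = -20752341/15890*(-288/877741) = 2988337104/6973652245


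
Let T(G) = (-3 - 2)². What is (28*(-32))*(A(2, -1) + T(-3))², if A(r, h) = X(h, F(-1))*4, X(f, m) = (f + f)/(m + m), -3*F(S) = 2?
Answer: -861056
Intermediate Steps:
F(S) = -⅔ (F(S) = -⅓*2 = -⅔)
X(f, m) = f/m (X(f, m) = (2*f)/((2*m)) = (2*f)*(1/(2*m)) = f/m)
A(r, h) = -6*h (A(r, h) = (h/(-⅔))*4 = (h*(-3/2))*4 = -3*h/2*4 = -6*h)
T(G) = 25 (T(G) = (-5)² = 25)
(28*(-32))*(A(2, -1) + T(-3))² = (28*(-32))*(-6*(-1) + 25)² = -896*(6 + 25)² = -896*31² = -896*961 = -861056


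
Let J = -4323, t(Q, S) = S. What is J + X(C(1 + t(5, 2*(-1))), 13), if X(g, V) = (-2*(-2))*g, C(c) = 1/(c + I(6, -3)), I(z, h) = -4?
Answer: -21619/5 ≈ -4323.8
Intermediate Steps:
C(c) = 1/(-4 + c) (C(c) = 1/(c - 4) = 1/(-4 + c))
X(g, V) = 4*g
J + X(C(1 + t(5, 2*(-1))), 13) = -4323 + 4/(-4 + (1 + 2*(-1))) = -4323 + 4/(-4 + (1 - 2)) = -4323 + 4/(-4 - 1) = -4323 + 4/(-5) = -4323 + 4*(-⅕) = -4323 - ⅘ = -21619/5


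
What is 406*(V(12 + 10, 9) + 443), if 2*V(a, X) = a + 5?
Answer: 185339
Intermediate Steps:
V(a, X) = 5/2 + a/2 (V(a, X) = (a + 5)/2 = (5 + a)/2 = 5/2 + a/2)
406*(V(12 + 10, 9) + 443) = 406*((5/2 + (12 + 10)/2) + 443) = 406*((5/2 + (½)*22) + 443) = 406*((5/2 + 11) + 443) = 406*(27/2 + 443) = 406*(913/2) = 185339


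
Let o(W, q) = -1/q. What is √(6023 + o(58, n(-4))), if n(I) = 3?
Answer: 2*√13551/3 ≈ 77.606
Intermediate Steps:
√(6023 + o(58, n(-4))) = √(6023 - 1/3) = √(6023 - 1*⅓) = √(6023 - ⅓) = √(18068/3) = 2*√13551/3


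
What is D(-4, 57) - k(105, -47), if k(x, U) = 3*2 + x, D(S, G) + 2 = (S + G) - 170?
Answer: -230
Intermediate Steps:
D(S, G) = -172 + G + S (D(S, G) = -2 + ((S + G) - 170) = -2 + ((G + S) - 170) = -2 + (-170 + G + S) = -172 + G + S)
k(x, U) = 6 + x
D(-4, 57) - k(105, -47) = (-172 + 57 - 4) - (6 + 105) = -119 - 1*111 = -119 - 111 = -230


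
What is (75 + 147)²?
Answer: 49284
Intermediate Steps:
(75 + 147)² = 222² = 49284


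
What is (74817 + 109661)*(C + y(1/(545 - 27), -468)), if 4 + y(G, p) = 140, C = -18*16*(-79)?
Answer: 4222332464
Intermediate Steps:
C = 22752 (C = -288*(-79) = 22752)
y(G, p) = 136 (y(G, p) = -4 + 140 = 136)
(74817 + 109661)*(C + y(1/(545 - 27), -468)) = (74817 + 109661)*(22752 + 136) = 184478*22888 = 4222332464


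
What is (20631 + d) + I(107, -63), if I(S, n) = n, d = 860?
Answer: 21428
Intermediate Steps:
(20631 + d) + I(107, -63) = (20631 + 860) - 63 = 21491 - 63 = 21428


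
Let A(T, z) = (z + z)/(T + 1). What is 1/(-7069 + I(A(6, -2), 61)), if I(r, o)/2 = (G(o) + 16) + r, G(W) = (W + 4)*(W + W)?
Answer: 7/61753 ≈ 0.00011335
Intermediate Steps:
A(T, z) = 2*z/(1 + T) (A(T, z) = (2*z)/(1 + T) = 2*z/(1 + T))
G(W) = 2*W*(4 + W) (G(W) = (4 + W)*(2*W) = 2*W*(4 + W))
I(r, o) = 32 + 2*r + 4*o*(4 + o) (I(r, o) = 2*((2*o*(4 + o) + 16) + r) = 2*((16 + 2*o*(4 + o)) + r) = 2*(16 + r + 2*o*(4 + o)) = 32 + 2*r + 4*o*(4 + o))
1/(-7069 + I(A(6, -2), 61)) = 1/(-7069 + (32 + 2*(2*(-2)/(1 + 6)) + 4*61*(4 + 61))) = 1/(-7069 + (32 + 2*(2*(-2)/7) + 4*61*65)) = 1/(-7069 + (32 + 2*(2*(-2)*(1/7)) + 15860)) = 1/(-7069 + (32 + 2*(-4/7) + 15860)) = 1/(-7069 + (32 - 8/7 + 15860)) = 1/(-7069 + 111236/7) = 1/(61753/7) = 7/61753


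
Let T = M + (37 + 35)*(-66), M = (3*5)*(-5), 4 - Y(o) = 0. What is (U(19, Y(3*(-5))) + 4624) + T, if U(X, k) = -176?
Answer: -379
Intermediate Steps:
Y(o) = 4 (Y(o) = 4 - 1*0 = 4 + 0 = 4)
M = -75 (M = 15*(-5) = -75)
T = -4827 (T = -75 + (37 + 35)*(-66) = -75 + 72*(-66) = -75 - 4752 = -4827)
(U(19, Y(3*(-5))) + 4624) + T = (-176 + 4624) - 4827 = 4448 - 4827 = -379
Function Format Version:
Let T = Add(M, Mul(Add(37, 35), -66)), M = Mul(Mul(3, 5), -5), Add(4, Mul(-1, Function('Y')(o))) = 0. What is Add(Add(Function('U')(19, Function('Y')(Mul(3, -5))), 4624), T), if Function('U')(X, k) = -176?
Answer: -379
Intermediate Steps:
Function('Y')(o) = 4 (Function('Y')(o) = Add(4, Mul(-1, 0)) = Add(4, 0) = 4)
M = -75 (M = Mul(15, -5) = -75)
T = -4827 (T = Add(-75, Mul(Add(37, 35), -66)) = Add(-75, Mul(72, -66)) = Add(-75, -4752) = -4827)
Add(Add(Function('U')(19, Function('Y')(Mul(3, -5))), 4624), T) = Add(Add(-176, 4624), -4827) = Add(4448, -4827) = -379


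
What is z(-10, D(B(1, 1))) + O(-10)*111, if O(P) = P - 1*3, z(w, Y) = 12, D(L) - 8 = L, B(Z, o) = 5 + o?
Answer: -1431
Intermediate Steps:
D(L) = 8 + L
O(P) = -3 + P (O(P) = P - 3 = -3 + P)
z(-10, D(B(1, 1))) + O(-10)*111 = 12 + (-3 - 10)*111 = 12 - 13*111 = 12 - 1443 = -1431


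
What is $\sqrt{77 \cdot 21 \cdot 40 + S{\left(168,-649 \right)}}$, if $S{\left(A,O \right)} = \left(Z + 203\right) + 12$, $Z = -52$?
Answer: $\sqrt{64843} \approx 254.64$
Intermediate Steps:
$S{\left(A,O \right)} = 163$ ($S{\left(A,O \right)} = \left(-52 + 203\right) + 12 = 151 + 12 = 163$)
$\sqrt{77 \cdot 21 \cdot 40 + S{\left(168,-649 \right)}} = \sqrt{77 \cdot 21 \cdot 40 + 163} = \sqrt{1617 \cdot 40 + 163} = \sqrt{64680 + 163} = \sqrt{64843}$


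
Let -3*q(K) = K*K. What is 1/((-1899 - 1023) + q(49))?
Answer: -3/11167 ≈ -0.00026865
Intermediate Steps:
q(K) = -K²/3 (q(K) = -K*K/3 = -K²/3)
1/((-1899 - 1023) + q(49)) = 1/((-1899 - 1023) - ⅓*49²) = 1/(-2922 - ⅓*2401) = 1/(-2922 - 2401/3) = 1/(-11167/3) = -3/11167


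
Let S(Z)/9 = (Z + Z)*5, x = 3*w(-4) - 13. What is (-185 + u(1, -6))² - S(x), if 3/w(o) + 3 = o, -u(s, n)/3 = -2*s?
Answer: 233287/7 ≈ 33327.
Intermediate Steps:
u(s, n) = 6*s (u(s, n) = -(-6)*s = 6*s)
w(o) = 3/(-3 + o)
x = -100/7 (x = 3*(3/(-3 - 4)) - 13 = 3*(3/(-7)) - 13 = 3*(3*(-⅐)) - 13 = 3*(-3/7) - 13 = -9/7 - 13 = -100/7 ≈ -14.286)
S(Z) = 90*Z (S(Z) = 9*((Z + Z)*5) = 9*((2*Z)*5) = 9*(10*Z) = 90*Z)
(-185 + u(1, -6))² - S(x) = (-185 + 6*1)² - 90*(-100)/7 = (-185 + 6)² - 1*(-9000/7) = (-179)² + 9000/7 = 32041 + 9000/7 = 233287/7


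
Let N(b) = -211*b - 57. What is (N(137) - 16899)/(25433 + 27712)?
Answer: -45863/53145 ≈ -0.86298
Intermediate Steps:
N(b) = -57 - 211*b
(N(137) - 16899)/(25433 + 27712) = ((-57 - 211*137) - 16899)/(25433 + 27712) = ((-57 - 28907) - 16899)/53145 = (-28964 - 16899)*(1/53145) = -45863*1/53145 = -45863/53145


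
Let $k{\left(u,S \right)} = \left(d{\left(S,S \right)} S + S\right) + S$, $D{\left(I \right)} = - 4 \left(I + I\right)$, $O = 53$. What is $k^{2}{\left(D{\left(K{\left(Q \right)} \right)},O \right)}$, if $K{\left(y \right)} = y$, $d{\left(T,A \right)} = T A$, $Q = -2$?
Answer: $22195934289$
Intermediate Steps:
$d{\left(T,A \right)} = A T$
$D{\left(I \right)} = - 8 I$ ($D{\left(I \right)} = - 4 \cdot 2 I = - 8 I$)
$k{\left(u,S \right)} = S^{3} + 2 S$ ($k{\left(u,S \right)} = \left(S S S + S\right) + S = \left(S^{2} S + S\right) + S = \left(S^{3} + S\right) + S = \left(S + S^{3}\right) + S = S^{3} + 2 S$)
$k^{2}{\left(D{\left(K{\left(Q \right)} \right)},O \right)} = \left(53 \left(2 + 53^{2}\right)\right)^{2} = \left(53 \left(2 + 2809\right)\right)^{2} = \left(53 \cdot 2811\right)^{2} = 148983^{2} = 22195934289$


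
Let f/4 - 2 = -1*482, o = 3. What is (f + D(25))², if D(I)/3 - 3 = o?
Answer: 3617604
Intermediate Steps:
D(I) = 18 (D(I) = 9 + 3*3 = 9 + 9 = 18)
f = -1920 (f = 8 + 4*(-1*482) = 8 + 4*(-482) = 8 - 1928 = -1920)
(f + D(25))² = (-1920 + 18)² = (-1902)² = 3617604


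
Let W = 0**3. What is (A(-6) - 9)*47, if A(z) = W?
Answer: -423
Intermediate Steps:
W = 0
A(z) = 0
(A(-6) - 9)*47 = (0 - 9)*47 = -9*47 = -423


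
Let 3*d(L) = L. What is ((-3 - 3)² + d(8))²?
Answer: 13456/9 ≈ 1495.1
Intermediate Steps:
d(L) = L/3
((-3 - 3)² + d(8))² = ((-3 - 3)² + (⅓)*8)² = ((-6)² + 8/3)² = (36 + 8/3)² = (116/3)² = 13456/9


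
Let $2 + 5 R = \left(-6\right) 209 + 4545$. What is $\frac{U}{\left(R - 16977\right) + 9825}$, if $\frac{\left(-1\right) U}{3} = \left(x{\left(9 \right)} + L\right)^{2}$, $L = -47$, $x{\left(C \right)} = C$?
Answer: $\frac{1140}{1709} \approx 0.66706$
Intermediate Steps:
$R = \frac{3289}{5}$ ($R = - \frac{2}{5} + \frac{\left(-6\right) 209 + 4545}{5} = - \frac{2}{5} + \frac{-1254 + 4545}{5} = - \frac{2}{5} + \frac{1}{5} \cdot 3291 = - \frac{2}{5} + \frac{3291}{5} = \frac{3289}{5} \approx 657.8$)
$U = -4332$ ($U = - 3 \left(9 - 47\right)^{2} = - 3 \left(-38\right)^{2} = \left(-3\right) 1444 = -4332$)
$\frac{U}{\left(R - 16977\right) + 9825} = - \frac{4332}{\left(\frac{3289}{5} - 16977\right) + 9825} = - \frac{4332}{- \frac{81596}{5} + 9825} = - \frac{4332}{- \frac{32471}{5}} = \left(-4332\right) \left(- \frac{5}{32471}\right) = \frac{1140}{1709}$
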